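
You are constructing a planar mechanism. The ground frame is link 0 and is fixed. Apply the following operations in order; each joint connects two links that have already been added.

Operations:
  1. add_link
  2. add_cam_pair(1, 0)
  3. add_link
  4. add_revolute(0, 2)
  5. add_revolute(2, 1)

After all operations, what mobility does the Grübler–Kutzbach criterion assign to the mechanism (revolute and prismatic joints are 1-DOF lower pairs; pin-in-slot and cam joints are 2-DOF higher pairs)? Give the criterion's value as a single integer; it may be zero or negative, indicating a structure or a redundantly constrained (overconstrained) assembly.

M = 1

[1;0;0] (link 0 is ground)
L+ [2;0;0]
C(1,0)∈J2 [2;0;1]
L+ [3;0;1]
R(0,2)∈J1 [3;1;1]
R(2,1)∈J1 [3;2;1]
mobility = 6 − 4 − 1 = 1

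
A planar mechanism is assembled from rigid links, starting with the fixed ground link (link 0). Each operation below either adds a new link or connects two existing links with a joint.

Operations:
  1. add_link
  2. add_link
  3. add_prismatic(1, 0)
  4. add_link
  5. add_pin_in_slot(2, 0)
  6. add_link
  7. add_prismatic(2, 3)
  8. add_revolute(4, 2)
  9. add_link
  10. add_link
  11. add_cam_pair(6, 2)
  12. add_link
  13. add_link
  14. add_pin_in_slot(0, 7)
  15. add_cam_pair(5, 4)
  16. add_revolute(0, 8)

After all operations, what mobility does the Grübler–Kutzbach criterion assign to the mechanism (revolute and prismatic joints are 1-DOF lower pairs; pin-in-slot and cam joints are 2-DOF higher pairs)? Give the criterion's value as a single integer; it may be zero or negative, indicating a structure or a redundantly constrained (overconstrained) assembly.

M = 12

ground; <1,0,0>
#1 <2,0,0>
#2 <3,0,0>
P:1↔0 J1 <3,1,0>
#3 <4,1,0>
PS:2↔0 J2 <4,1,1>
#4 <5,1,1>
P:2↔3 J1 <5,2,1>
R:4↔2 J1 <5,3,1>
#5 <6,3,1>
#6 <7,3,1>
C:6↔2 J2 <7,3,2>
#7 <8,3,2>
#8 <9,3,2>
PS:0↔7 J2 <9,3,3>
C:5↔4 J2 <9,3,4>
R:0↔8 J1 <9,4,4>
3×8 − 2×4 − 1×4 = 12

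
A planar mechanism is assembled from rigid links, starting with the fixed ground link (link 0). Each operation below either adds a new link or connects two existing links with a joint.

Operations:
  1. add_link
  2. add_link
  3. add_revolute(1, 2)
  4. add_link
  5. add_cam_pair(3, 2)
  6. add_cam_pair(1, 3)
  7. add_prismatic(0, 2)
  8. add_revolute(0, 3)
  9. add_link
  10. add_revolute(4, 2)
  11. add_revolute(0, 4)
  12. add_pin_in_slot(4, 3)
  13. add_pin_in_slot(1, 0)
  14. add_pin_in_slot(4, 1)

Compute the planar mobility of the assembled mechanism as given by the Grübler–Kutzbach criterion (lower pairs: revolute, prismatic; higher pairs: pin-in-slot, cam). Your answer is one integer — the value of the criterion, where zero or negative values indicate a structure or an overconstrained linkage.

L=1 J1=0 J2=0
add link → L=2 J1=0 J2=0
add link → L=3 J1=0 J2=0
R@1,2 dof=1 J1 → L=3 J1=1 J2=0
add link → L=4 J1=1 J2=0
C@3,2 dof=2 J2 → L=4 J1=1 J2=1
C@1,3 dof=2 J2 → L=4 J1=1 J2=2
P@0,2 dof=1 J1 → L=4 J1=2 J2=2
R@0,3 dof=1 J1 → L=4 J1=3 J2=2
add link → L=5 J1=3 J2=2
R@4,2 dof=1 J1 → L=5 J1=4 J2=2
R@0,4 dof=1 J1 → L=5 J1=5 J2=2
PS@4,3 dof=2 J2 → L=5 J1=5 J2=3
PS@1,0 dof=2 J2 → L=5 J1=5 J2=4
PS@4,1 dof=2 J2 → L=5 J1=5 J2=5
M=3(L−1)−2J1−J2=3·4−2·5−5=-3

M = -3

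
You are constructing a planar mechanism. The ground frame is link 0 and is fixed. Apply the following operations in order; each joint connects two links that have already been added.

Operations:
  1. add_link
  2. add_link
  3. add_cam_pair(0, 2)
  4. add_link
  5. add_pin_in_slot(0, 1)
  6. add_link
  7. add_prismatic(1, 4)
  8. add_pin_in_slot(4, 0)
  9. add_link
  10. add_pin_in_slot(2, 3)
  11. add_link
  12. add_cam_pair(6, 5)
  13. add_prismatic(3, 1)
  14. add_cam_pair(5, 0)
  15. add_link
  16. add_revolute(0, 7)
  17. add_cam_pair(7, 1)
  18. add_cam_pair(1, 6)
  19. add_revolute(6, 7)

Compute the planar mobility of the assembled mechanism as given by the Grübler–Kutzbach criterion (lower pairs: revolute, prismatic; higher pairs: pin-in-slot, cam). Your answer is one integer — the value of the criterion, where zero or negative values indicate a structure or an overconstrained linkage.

L=1 J1=0 J2=0
add link → L=2 J1=0 J2=0
add link → L=3 J1=0 J2=0
C@0,2 dof=2 J2 → L=3 J1=0 J2=1
add link → L=4 J1=0 J2=1
PS@0,1 dof=2 J2 → L=4 J1=0 J2=2
add link → L=5 J1=0 J2=2
P@1,4 dof=1 J1 → L=5 J1=1 J2=2
PS@4,0 dof=2 J2 → L=5 J1=1 J2=3
add link → L=6 J1=1 J2=3
PS@2,3 dof=2 J2 → L=6 J1=1 J2=4
add link → L=7 J1=1 J2=4
C@6,5 dof=2 J2 → L=7 J1=1 J2=5
P@3,1 dof=1 J1 → L=7 J1=2 J2=5
C@5,0 dof=2 J2 → L=7 J1=2 J2=6
add link → L=8 J1=2 J2=6
R@0,7 dof=1 J1 → L=8 J1=3 J2=6
C@7,1 dof=2 J2 → L=8 J1=3 J2=7
C@1,6 dof=2 J2 → L=8 J1=3 J2=8
R@6,7 dof=1 J1 → L=8 J1=4 J2=8
M=3(L−1)−2J1−J2=3·7−2·4−8=5

M = 5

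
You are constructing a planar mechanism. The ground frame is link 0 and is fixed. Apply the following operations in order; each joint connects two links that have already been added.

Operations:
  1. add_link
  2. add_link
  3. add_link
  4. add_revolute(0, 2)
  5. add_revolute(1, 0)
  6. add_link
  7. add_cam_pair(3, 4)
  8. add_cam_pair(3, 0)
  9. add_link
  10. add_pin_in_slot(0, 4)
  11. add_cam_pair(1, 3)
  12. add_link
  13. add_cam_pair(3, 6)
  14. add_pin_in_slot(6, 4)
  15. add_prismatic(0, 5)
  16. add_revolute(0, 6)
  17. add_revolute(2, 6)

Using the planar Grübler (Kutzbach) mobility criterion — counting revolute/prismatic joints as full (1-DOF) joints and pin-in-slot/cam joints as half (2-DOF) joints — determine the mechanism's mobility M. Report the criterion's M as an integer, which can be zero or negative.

link 0 = ground. State L|J1|J2 = 1|0|0
+link1  2|0|0
+link2  3|0|0
+link3  4|0|0
R(0,2) f=1→J1  4|1|0
R(1,0) f=1→J1  4|2|0
+link4  5|2|0
C(3,4) f=2→J2  5|2|1
C(3,0) f=2→J2  5|2|2
+link5  6|2|2
PS(0,4) f=2→J2  6|2|3
C(1,3) f=2→J2  6|2|4
+link6  7|2|4
C(3,6) f=2→J2  7|2|5
PS(6,4) f=2→J2  7|2|6
P(0,5) f=1→J1  7|3|6
R(0,6) f=1→J1  7|4|6
R(2,6) f=1→J1  7|5|6
M = 3(7−1)−2·5−6 = 18−10−6 = 2

M = 2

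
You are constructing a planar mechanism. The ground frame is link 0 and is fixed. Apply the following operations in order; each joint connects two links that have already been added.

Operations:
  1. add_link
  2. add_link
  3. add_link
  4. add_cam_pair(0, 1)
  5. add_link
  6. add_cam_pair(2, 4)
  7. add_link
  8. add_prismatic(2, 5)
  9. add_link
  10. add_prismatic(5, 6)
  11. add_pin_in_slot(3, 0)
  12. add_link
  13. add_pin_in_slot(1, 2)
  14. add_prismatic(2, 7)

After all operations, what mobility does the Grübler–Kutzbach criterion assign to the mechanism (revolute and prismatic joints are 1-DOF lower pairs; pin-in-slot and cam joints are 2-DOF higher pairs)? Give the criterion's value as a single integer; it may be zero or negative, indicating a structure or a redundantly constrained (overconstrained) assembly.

link 0 = ground. State L|J1|J2 = 1|0|0
+link1  2|0|0
+link2  3|0|0
+link3  4|0|0
C(0,1) f=2→J2  4|0|1
+link4  5|0|1
C(2,4) f=2→J2  5|0|2
+link5  6|0|2
P(2,5) f=1→J1  6|1|2
+link6  7|1|2
P(5,6) f=1→J1  7|2|2
PS(3,0) f=2→J2  7|2|3
+link7  8|2|3
PS(1,2) f=2→J2  8|2|4
P(2,7) f=1→J1  8|3|4
M = 3(8−1)−2·3−4 = 21−6−4 = 11

M = 11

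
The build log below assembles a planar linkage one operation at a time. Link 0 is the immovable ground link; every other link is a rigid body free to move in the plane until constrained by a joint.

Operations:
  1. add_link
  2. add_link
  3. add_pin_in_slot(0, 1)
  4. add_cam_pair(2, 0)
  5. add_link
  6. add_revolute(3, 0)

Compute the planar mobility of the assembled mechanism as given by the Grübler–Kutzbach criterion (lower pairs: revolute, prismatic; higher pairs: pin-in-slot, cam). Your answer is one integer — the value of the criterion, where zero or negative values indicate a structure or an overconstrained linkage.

link 0 = ground. State L|J1|J2 = 1|0|0
+link1  2|0|0
+link2  3|0|0
PS(0,1) f=2→J2  3|0|1
C(2,0) f=2→J2  3|0|2
+link3  4|0|2
R(3,0) f=1→J1  4|1|2
M = 3(4−1)−2·1−2 = 9−2−2 = 5

M = 5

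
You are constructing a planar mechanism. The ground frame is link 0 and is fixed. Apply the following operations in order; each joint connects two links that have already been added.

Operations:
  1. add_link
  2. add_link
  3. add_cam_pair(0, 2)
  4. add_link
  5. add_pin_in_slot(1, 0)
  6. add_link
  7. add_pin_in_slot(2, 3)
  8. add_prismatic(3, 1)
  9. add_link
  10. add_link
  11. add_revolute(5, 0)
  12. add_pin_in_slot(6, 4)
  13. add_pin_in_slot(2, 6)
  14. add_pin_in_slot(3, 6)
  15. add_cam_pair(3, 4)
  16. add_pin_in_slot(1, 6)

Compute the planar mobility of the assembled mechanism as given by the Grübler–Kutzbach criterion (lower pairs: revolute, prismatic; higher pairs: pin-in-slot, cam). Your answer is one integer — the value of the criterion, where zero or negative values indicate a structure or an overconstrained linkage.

M = 6

L=1 J1=0 J2=0
add link → L=2 J1=0 J2=0
add link → L=3 J1=0 J2=0
C@0,2 dof=2 J2 → L=3 J1=0 J2=1
add link → L=4 J1=0 J2=1
PS@1,0 dof=2 J2 → L=4 J1=0 J2=2
add link → L=5 J1=0 J2=2
PS@2,3 dof=2 J2 → L=5 J1=0 J2=3
P@3,1 dof=1 J1 → L=5 J1=1 J2=3
add link → L=6 J1=1 J2=3
add link → L=7 J1=1 J2=3
R@5,0 dof=1 J1 → L=7 J1=2 J2=3
PS@6,4 dof=2 J2 → L=7 J1=2 J2=4
PS@2,6 dof=2 J2 → L=7 J1=2 J2=5
PS@3,6 dof=2 J2 → L=7 J1=2 J2=6
C@3,4 dof=2 J2 → L=7 J1=2 J2=7
PS@1,6 dof=2 J2 → L=7 J1=2 J2=8
M=3(L−1)−2J1−J2=3·6−2·2−8=6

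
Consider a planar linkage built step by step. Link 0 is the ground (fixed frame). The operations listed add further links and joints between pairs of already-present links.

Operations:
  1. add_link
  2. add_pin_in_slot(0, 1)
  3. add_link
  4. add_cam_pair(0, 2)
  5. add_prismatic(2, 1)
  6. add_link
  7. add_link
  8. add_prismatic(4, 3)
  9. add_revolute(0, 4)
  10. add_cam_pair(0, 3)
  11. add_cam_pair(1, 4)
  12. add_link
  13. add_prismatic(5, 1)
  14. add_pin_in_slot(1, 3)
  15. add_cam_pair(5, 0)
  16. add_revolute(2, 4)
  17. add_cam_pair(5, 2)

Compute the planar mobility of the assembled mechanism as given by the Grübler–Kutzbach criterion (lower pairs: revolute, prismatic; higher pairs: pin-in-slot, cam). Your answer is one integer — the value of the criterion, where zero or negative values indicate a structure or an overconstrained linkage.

ground; <1,0,0>
#1 <2,0,0>
PS:0↔1 J2 <2,0,1>
#2 <3,0,1>
C:0↔2 J2 <3,0,2>
P:2↔1 J1 <3,1,2>
#3 <4,1,2>
#4 <5,1,2>
P:4↔3 J1 <5,2,2>
R:0↔4 J1 <5,3,2>
C:0↔3 J2 <5,3,3>
C:1↔4 J2 <5,3,4>
#5 <6,3,4>
P:5↔1 J1 <6,4,4>
PS:1↔3 J2 <6,4,5>
C:5↔0 J2 <6,4,6>
R:2↔4 J1 <6,5,6>
C:5↔2 J2 <6,5,7>
3×5 − 2×5 − 1×7 = -2

M = -2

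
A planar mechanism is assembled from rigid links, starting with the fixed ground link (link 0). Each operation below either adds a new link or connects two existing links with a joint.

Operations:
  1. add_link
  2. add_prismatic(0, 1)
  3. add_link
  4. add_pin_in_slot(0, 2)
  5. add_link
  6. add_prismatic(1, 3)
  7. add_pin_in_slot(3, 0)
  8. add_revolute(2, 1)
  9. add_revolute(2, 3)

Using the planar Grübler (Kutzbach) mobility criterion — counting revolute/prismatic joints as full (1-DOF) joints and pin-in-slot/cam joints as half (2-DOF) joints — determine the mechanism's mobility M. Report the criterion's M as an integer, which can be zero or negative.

M = -1

[1;0;0] (link 0 is ground)
L+ [2;0;0]
P(0,1)∈J1 [2;1;0]
L+ [3;1;0]
PS(0,2)∈J2 [3;1;1]
L+ [4;1;1]
P(1,3)∈J1 [4;2;1]
PS(3,0)∈J2 [4;2;2]
R(2,1)∈J1 [4;3;2]
R(2,3)∈J1 [4;4;2]
mobility = 9 − 8 − 2 = -1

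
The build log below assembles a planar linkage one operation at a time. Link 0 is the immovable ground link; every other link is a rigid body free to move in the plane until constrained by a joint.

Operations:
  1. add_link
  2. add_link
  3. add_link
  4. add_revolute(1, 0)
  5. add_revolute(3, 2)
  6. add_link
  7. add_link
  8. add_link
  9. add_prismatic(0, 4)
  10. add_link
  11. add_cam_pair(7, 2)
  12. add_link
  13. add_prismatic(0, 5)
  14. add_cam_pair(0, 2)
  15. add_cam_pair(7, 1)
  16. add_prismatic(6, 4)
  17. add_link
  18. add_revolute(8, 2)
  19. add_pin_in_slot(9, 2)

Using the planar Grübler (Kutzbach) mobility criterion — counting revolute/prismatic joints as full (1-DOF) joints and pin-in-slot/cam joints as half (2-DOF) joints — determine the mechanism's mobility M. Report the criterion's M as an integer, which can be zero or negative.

ground; <1,0,0>
#1 <2,0,0>
#2 <3,0,0>
#3 <4,0,0>
R:1↔0 J1 <4,1,0>
R:3↔2 J1 <4,2,0>
#4 <5,2,0>
#5 <6,2,0>
#6 <7,2,0>
P:0↔4 J1 <7,3,0>
#7 <8,3,0>
C:7↔2 J2 <8,3,1>
#8 <9,3,1>
P:0↔5 J1 <9,4,1>
C:0↔2 J2 <9,4,2>
C:7↔1 J2 <9,4,3>
P:6↔4 J1 <9,5,3>
#9 <10,5,3>
R:8↔2 J1 <10,6,3>
PS:9↔2 J2 <10,6,4>
3×9 − 2×6 − 1×4 = 11

M = 11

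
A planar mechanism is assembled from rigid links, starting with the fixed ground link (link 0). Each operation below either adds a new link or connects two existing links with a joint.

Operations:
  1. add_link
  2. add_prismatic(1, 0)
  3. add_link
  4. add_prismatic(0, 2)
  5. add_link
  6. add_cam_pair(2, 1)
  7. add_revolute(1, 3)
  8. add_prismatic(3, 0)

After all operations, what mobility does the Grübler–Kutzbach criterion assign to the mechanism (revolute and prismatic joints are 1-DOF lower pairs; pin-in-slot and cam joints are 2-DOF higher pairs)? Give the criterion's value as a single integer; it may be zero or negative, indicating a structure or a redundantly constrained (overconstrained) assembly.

ground; <1,0,0>
#1 <2,0,0>
P:1↔0 J1 <2,1,0>
#2 <3,1,0>
P:0↔2 J1 <3,2,0>
#3 <4,2,0>
C:2↔1 J2 <4,2,1>
R:1↔3 J1 <4,3,1>
P:3↔0 J1 <4,4,1>
3×3 − 2×4 − 1×1 = 0

M = 0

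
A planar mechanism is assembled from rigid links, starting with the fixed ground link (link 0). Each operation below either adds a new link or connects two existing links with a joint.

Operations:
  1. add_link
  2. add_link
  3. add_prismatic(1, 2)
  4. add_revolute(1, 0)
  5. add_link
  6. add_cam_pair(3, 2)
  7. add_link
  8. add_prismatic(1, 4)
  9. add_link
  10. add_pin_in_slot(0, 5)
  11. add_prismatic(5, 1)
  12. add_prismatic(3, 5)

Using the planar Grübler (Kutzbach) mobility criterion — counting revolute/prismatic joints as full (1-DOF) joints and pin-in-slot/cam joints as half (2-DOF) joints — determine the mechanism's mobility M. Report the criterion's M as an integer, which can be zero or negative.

M = 3

ground; <1,0,0>
#1 <2,0,0>
#2 <3,0,0>
P:1↔2 J1 <3,1,0>
R:1↔0 J1 <3,2,0>
#3 <4,2,0>
C:3↔2 J2 <4,2,1>
#4 <5,2,1>
P:1↔4 J1 <5,3,1>
#5 <6,3,1>
PS:0↔5 J2 <6,3,2>
P:5↔1 J1 <6,4,2>
P:3↔5 J1 <6,5,2>
3×5 − 2×5 − 1×2 = 3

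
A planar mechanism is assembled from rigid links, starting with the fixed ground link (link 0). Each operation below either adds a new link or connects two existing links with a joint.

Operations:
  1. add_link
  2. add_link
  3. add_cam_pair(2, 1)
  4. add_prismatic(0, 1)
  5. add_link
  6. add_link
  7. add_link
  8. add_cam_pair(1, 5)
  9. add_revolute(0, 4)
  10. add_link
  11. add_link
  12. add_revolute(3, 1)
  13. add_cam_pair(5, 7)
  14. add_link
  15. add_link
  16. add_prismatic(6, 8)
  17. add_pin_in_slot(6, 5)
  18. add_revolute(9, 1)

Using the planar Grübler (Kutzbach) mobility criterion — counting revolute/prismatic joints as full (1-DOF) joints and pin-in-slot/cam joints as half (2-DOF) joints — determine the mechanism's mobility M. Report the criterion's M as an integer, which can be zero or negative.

ground; <1,0,0>
#1 <2,0,0>
#2 <3,0,0>
C:2↔1 J2 <3,0,1>
P:0↔1 J1 <3,1,1>
#3 <4,1,1>
#4 <5,1,1>
#5 <6,1,1>
C:1↔5 J2 <6,1,2>
R:0↔4 J1 <6,2,2>
#6 <7,2,2>
#7 <8,2,2>
R:3↔1 J1 <8,3,2>
C:5↔7 J2 <8,3,3>
#8 <9,3,3>
#9 <10,3,3>
P:6↔8 J1 <10,4,3>
PS:6↔5 J2 <10,4,4>
R:9↔1 J1 <10,5,4>
3×9 − 2×5 − 1×4 = 13

M = 13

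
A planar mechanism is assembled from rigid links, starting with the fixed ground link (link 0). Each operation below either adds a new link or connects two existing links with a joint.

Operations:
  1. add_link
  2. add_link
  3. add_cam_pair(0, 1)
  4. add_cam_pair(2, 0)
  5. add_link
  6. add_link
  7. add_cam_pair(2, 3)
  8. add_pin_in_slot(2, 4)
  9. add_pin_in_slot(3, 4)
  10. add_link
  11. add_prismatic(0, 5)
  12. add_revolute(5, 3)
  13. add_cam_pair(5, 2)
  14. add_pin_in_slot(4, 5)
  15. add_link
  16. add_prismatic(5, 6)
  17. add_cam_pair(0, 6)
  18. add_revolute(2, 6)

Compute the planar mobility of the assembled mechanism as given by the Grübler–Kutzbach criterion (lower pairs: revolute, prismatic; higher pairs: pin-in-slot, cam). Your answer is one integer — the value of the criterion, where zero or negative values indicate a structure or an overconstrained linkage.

M = 2

L=1 J1=0 J2=0
add link → L=2 J1=0 J2=0
add link → L=3 J1=0 J2=0
C@0,1 dof=2 J2 → L=3 J1=0 J2=1
C@2,0 dof=2 J2 → L=3 J1=0 J2=2
add link → L=4 J1=0 J2=2
add link → L=5 J1=0 J2=2
C@2,3 dof=2 J2 → L=5 J1=0 J2=3
PS@2,4 dof=2 J2 → L=5 J1=0 J2=4
PS@3,4 dof=2 J2 → L=5 J1=0 J2=5
add link → L=6 J1=0 J2=5
P@0,5 dof=1 J1 → L=6 J1=1 J2=5
R@5,3 dof=1 J1 → L=6 J1=2 J2=5
C@5,2 dof=2 J2 → L=6 J1=2 J2=6
PS@4,5 dof=2 J2 → L=6 J1=2 J2=7
add link → L=7 J1=2 J2=7
P@5,6 dof=1 J1 → L=7 J1=3 J2=7
C@0,6 dof=2 J2 → L=7 J1=3 J2=8
R@2,6 dof=1 J1 → L=7 J1=4 J2=8
M=3(L−1)−2J1−J2=3·6−2·4−8=2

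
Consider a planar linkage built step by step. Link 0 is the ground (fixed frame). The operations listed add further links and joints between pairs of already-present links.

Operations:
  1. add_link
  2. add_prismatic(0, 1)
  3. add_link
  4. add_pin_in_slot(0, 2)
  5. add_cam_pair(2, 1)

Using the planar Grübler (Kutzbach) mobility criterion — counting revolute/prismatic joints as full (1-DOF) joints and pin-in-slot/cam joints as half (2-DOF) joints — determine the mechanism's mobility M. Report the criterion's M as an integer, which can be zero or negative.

M = 2

L=1 J1=0 J2=0
add link → L=2 J1=0 J2=0
P@0,1 dof=1 J1 → L=2 J1=1 J2=0
add link → L=3 J1=1 J2=0
PS@0,2 dof=2 J2 → L=3 J1=1 J2=1
C@2,1 dof=2 J2 → L=3 J1=1 J2=2
M=3(L−1)−2J1−J2=3·2−2·1−2=2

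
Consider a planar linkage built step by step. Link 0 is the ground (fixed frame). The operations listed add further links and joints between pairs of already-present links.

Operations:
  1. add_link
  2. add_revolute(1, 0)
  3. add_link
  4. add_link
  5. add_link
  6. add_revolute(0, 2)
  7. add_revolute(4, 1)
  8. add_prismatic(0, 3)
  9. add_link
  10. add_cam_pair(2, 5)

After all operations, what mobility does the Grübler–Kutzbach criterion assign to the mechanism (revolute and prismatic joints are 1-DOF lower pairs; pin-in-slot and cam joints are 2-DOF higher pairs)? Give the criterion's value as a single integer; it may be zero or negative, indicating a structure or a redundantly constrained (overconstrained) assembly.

M = 6

[1;0;0] (link 0 is ground)
L+ [2;0;0]
R(1,0)∈J1 [2;1;0]
L+ [3;1;0]
L+ [4;1;0]
L+ [5;1;0]
R(0,2)∈J1 [5;2;0]
R(4,1)∈J1 [5;3;0]
P(0,3)∈J1 [5;4;0]
L+ [6;4;0]
C(2,5)∈J2 [6;4;1]
mobility = 15 − 8 − 1 = 6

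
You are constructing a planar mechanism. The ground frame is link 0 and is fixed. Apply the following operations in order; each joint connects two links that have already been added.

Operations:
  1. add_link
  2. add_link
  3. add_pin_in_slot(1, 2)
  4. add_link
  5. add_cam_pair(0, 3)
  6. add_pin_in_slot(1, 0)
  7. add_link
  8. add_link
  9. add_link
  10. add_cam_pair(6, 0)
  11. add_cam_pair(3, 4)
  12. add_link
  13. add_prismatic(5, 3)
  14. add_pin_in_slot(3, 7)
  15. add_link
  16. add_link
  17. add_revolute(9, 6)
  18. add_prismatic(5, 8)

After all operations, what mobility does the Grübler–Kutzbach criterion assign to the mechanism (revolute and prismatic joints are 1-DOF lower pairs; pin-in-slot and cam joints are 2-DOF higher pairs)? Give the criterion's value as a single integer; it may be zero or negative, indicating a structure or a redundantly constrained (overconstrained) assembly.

link 0 = ground. State L|J1|J2 = 1|0|0
+link1  2|0|0
+link2  3|0|0
PS(1,2) f=2→J2  3|0|1
+link3  4|0|1
C(0,3) f=2→J2  4|0|2
PS(1,0) f=2→J2  4|0|3
+link4  5|0|3
+link5  6|0|3
+link6  7|0|3
C(6,0) f=2→J2  7|0|4
C(3,4) f=2→J2  7|0|5
+link7  8|0|5
P(5,3) f=1→J1  8|1|5
PS(3,7) f=2→J2  8|1|6
+link8  9|1|6
+link9  10|1|6
R(9,6) f=1→J1  10|2|6
P(5,8) f=1→J1  10|3|6
M = 3(10−1)−2·3−6 = 27−6−6 = 15

M = 15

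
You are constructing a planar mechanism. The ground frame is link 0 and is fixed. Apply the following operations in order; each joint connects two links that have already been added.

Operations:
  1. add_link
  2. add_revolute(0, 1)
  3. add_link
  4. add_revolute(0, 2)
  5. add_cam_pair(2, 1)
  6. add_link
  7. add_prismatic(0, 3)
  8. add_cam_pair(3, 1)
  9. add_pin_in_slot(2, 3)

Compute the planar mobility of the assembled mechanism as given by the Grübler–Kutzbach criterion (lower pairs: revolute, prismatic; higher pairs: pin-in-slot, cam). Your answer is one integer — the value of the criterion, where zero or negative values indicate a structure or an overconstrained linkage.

M = 0

link 0 = ground. State L|J1|J2 = 1|0|0
+link1  2|0|0
R(0,1) f=1→J1  2|1|0
+link2  3|1|0
R(0,2) f=1→J1  3|2|0
C(2,1) f=2→J2  3|2|1
+link3  4|2|1
P(0,3) f=1→J1  4|3|1
C(3,1) f=2→J2  4|3|2
PS(2,3) f=2→J2  4|3|3
M = 3(4−1)−2·3−3 = 9−6−3 = 0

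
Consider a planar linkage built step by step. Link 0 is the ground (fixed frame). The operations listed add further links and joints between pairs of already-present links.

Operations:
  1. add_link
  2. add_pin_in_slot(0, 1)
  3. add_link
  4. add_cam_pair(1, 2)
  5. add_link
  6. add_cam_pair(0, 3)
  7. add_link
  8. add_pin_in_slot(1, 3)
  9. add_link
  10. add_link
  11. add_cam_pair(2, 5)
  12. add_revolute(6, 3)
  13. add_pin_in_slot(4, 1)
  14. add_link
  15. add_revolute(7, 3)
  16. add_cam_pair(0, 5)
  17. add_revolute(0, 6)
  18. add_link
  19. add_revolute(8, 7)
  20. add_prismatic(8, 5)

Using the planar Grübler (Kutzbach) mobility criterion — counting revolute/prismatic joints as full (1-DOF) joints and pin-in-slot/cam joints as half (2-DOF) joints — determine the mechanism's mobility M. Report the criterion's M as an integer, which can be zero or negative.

M = 7

L=1 J1=0 J2=0
add link → L=2 J1=0 J2=0
PS@0,1 dof=2 J2 → L=2 J1=0 J2=1
add link → L=3 J1=0 J2=1
C@1,2 dof=2 J2 → L=3 J1=0 J2=2
add link → L=4 J1=0 J2=2
C@0,3 dof=2 J2 → L=4 J1=0 J2=3
add link → L=5 J1=0 J2=3
PS@1,3 dof=2 J2 → L=5 J1=0 J2=4
add link → L=6 J1=0 J2=4
add link → L=7 J1=0 J2=4
C@2,5 dof=2 J2 → L=7 J1=0 J2=5
R@6,3 dof=1 J1 → L=7 J1=1 J2=5
PS@4,1 dof=2 J2 → L=7 J1=1 J2=6
add link → L=8 J1=1 J2=6
R@7,3 dof=1 J1 → L=8 J1=2 J2=6
C@0,5 dof=2 J2 → L=8 J1=2 J2=7
R@0,6 dof=1 J1 → L=8 J1=3 J2=7
add link → L=9 J1=3 J2=7
R@8,7 dof=1 J1 → L=9 J1=4 J2=7
P@8,5 dof=1 J1 → L=9 J1=5 J2=7
M=3(L−1)−2J1−J2=3·8−2·5−7=7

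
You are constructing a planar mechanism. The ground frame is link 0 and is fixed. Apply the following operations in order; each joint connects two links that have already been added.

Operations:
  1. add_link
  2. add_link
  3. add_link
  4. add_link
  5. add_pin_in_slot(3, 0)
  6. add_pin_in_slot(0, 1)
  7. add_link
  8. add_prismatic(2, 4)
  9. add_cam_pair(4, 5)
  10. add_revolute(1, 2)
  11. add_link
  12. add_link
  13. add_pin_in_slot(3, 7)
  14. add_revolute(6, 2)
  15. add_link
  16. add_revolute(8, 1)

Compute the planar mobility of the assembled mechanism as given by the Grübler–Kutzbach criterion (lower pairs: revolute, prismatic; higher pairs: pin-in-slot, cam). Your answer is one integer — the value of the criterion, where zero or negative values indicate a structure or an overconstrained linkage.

M = 12

L=1 J1=0 J2=0
add link → L=2 J1=0 J2=0
add link → L=3 J1=0 J2=0
add link → L=4 J1=0 J2=0
add link → L=5 J1=0 J2=0
PS@3,0 dof=2 J2 → L=5 J1=0 J2=1
PS@0,1 dof=2 J2 → L=5 J1=0 J2=2
add link → L=6 J1=0 J2=2
P@2,4 dof=1 J1 → L=6 J1=1 J2=2
C@4,5 dof=2 J2 → L=6 J1=1 J2=3
R@1,2 dof=1 J1 → L=6 J1=2 J2=3
add link → L=7 J1=2 J2=3
add link → L=8 J1=2 J2=3
PS@3,7 dof=2 J2 → L=8 J1=2 J2=4
R@6,2 dof=1 J1 → L=8 J1=3 J2=4
add link → L=9 J1=3 J2=4
R@8,1 dof=1 J1 → L=9 J1=4 J2=4
M=3(L−1)−2J1−J2=3·8−2·4−4=12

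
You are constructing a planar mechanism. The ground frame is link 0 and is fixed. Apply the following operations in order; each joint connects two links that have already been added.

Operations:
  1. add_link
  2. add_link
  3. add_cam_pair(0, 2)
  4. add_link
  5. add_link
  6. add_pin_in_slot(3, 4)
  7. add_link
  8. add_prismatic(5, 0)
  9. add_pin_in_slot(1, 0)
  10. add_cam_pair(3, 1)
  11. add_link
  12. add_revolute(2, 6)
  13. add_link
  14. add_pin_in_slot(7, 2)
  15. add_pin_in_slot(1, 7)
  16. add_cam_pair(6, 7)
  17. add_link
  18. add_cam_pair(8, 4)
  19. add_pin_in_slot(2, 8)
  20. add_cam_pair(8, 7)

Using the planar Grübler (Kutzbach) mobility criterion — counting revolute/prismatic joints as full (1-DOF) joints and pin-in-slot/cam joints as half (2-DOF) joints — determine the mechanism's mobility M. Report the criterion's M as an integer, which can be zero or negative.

[1;0;0] (link 0 is ground)
L+ [2;0;0]
L+ [3;0;0]
C(0,2)∈J2 [3;0;1]
L+ [4;0;1]
L+ [5;0;1]
PS(3,4)∈J2 [5;0;2]
L+ [6;0;2]
P(5,0)∈J1 [6;1;2]
PS(1,0)∈J2 [6;1;3]
C(3,1)∈J2 [6;1;4]
L+ [7;1;4]
R(2,6)∈J1 [7;2;4]
L+ [8;2;4]
PS(7,2)∈J2 [8;2;5]
PS(1,7)∈J2 [8;2;6]
C(6,7)∈J2 [8;2;7]
L+ [9;2;7]
C(8,4)∈J2 [9;2;8]
PS(2,8)∈J2 [9;2;9]
C(8,7)∈J2 [9;2;10]
mobility = 24 − 4 − 10 = 10

M = 10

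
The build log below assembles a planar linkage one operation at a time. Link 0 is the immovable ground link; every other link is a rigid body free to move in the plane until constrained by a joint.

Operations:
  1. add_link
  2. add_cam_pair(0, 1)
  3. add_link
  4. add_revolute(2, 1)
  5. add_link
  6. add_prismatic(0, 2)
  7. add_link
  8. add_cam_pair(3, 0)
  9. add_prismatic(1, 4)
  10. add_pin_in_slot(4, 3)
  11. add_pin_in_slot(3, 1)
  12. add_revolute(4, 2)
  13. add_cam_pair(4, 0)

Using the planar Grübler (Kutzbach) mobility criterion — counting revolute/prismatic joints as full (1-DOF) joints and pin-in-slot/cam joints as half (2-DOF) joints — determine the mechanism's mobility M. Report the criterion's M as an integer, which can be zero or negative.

M = -1

[1;0;0] (link 0 is ground)
L+ [2;0;0]
C(0,1)∈J2 [2;0;1]
L+ [3;0;1]
R(2,1)∈J1 [3;1;1]
L+ [4;1;1]
P(0,2)∈J1 [4;2;1]
L+ [5;2;1]
C(3,0)∈J2 [5;2;2]
P(1,4)∈J1 [5;3;2]
PS(4,3)∈J2 [5;3;3]
PS(3,1)∈J2 [5;3;4]
R(4,2)∈J1 [5;4;4]
C(4,0)∈J2 [5;4;5]
mobility = 12 − 8 − 5 = -1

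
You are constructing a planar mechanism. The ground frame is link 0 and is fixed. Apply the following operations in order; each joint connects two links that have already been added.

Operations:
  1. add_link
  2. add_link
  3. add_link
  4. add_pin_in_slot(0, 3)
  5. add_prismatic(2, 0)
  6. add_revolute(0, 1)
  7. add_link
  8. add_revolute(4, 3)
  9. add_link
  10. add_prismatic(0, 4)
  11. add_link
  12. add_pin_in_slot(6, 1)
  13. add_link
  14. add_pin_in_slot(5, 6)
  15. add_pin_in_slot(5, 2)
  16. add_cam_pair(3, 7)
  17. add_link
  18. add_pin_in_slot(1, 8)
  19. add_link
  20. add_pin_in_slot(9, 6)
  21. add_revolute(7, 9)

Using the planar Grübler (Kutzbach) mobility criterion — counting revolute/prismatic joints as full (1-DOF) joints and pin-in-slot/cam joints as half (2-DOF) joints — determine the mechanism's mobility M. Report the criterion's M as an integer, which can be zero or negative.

L=1 J1=0 J2=0
add link → L=2 J1=0 J2=0
add link → L=3 J1=0 J2=0
add link → L=4 J1=0 J2=0
PS@0,3 dof=2 J2 → L=4 J1=0 J2=1
P@2,0 dof=1 J1 → L=4 J1=1 J2=1
R@0,1 dof=1 J1 → L=4 J1=2 J2=1
add link → L=5 J1=2 J2=1
R@4,3 dof=1 J1 → L=5 J1=3 J2=1
add link → L=6 J1=3 J2=1
P@0,4 dof=1 J1 → L=6 J1=4 J2=1
add link → L=7 J1=4 J2=1
PS@6,1 dof=2 J2 → L=7 J1=4 J2=2
add link → L=8 J1=4 J2=2
PS@5,6 dof=2 J2 → L=8 J1=4 J2=3
PS@5,2 dof=2 J2 → L=8 J1=4 J2=4
C@3,7 dof=2 J2 → L=8 J1=4 J2=5
add link → L=9 J1=4 J2=5
PS@1,8 dof=2 J2 → L=9 J1=4 J2=6
add link → L=10 J1=4 J2=6
PS@9,6 dof=2 J2 → L=10 J1=4 J2=7
R@7,9 dof=1 J1 → L=10 J1=5 J2=7
M=3(L−1)−2J1−J2=3·9−2·5−7=10

M = 10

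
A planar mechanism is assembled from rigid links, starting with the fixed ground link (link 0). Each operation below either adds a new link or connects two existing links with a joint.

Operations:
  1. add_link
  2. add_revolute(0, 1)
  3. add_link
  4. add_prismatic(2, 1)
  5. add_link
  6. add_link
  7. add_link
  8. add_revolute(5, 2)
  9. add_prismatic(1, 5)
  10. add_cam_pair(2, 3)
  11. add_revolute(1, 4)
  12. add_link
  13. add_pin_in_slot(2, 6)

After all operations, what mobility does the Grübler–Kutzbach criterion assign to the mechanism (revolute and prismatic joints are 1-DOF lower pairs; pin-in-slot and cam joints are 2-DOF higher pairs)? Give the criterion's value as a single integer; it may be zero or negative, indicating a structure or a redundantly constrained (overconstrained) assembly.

M = 6

L=1 J1=0 J2=0
add link → L=2 J1=0 J2=0
R@0,1 dof=1 J1 → L=2 J1=1 J2=0
add link → L=3 J1=1 J2=0
P@2,1 dof=1 J1 → L=3 J1=2 J2=0
add link → L=4 J1=2 J2=0
add link → L=5 J1=2 J2=0
add link → L=6 J1=2 J2=0
R@5,2 dof=1 J1 → L=6 J1=3 J2=0
P@1,5 dof=1 J1 → L=6 J1=4 J2=0
C@2,3 dof=2 J2 → L=6 J1=4 J2=1
R@1,4 dof=1 J1 → L=6 J1=5 J2=1
add link → L=7 J1=5 J2=1
PS@2,6 dof=2 J2 → L=7 J1=5 J2=2
M=3(L−1)−2J1−J2=3·6−2·5−2=6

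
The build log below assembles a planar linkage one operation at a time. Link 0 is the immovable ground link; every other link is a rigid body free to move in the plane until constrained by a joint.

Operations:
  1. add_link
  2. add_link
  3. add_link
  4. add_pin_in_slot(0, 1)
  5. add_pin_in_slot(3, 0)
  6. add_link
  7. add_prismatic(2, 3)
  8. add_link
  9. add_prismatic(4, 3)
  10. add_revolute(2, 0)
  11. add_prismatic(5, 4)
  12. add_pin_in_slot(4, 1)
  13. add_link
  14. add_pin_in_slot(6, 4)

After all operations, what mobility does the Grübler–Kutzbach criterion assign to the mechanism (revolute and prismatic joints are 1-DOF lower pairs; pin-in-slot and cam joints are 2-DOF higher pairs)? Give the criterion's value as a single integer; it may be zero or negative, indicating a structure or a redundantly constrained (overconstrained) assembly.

link 0 = ground. State L|J1|J2 = 1|0|0
+link1  2|0|0
+link2  3|0|0
+link3  4|0|0
PS(0,1) f=2→J2  4|0|1
PS(3,0) f=2→J2  4|0|2
+link4  5|0|2
P(2,3) f=1→J1  5|1|2
+link5  6|1|2
P(4,3) f=1→J1  6|2|2
R(2,0) f=1→J1  6|3|2
P(5,4) f=1→J1  6|4|2
PS(4,1) f=2→J2  6|4|3
+link6  7|4|3
PS(6,4) f=2→J2  7|4|4
M = 3(7−1)−2·4−4 = 18−8−4 = 6

M = 6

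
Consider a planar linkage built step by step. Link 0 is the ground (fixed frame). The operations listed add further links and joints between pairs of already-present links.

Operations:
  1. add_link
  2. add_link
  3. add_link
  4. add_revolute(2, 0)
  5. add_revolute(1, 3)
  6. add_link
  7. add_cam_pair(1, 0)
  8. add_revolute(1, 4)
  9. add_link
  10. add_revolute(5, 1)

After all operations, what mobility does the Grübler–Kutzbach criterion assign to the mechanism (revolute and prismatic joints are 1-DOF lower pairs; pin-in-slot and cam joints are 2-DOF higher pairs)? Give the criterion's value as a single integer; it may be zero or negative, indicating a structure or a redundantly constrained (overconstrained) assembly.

[1;0;0] (link 0 is ground)
L+ [2;0;0]
L+ [3;0;0]
L+ [4;0;0]
R(2,0)∈J1 [4;1;0]
R(1,3)∈J1 [4;2;0]
L+ [5;2;0]
C(1,0)∈J2 [5;2;1]
R(1,4)∈J1 [5;3;1]
L+ [6;3;1]
R(5,1)∈J1 [6;4;1]
mobility = 15 − 8 − 1 = 6

M = 6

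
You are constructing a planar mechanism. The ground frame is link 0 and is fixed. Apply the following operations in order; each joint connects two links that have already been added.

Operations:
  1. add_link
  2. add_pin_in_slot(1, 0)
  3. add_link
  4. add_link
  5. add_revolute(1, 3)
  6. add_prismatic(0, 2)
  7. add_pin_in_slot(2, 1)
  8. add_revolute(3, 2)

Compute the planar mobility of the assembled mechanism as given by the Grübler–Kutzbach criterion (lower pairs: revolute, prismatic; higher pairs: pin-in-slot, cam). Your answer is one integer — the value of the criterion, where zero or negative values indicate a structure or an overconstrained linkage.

L=1 J1=0 J2=0
add link → L=2 J1=0 J2=0
PS@1,0 dof=2 J2 → L=2 J1=0 J2=1
add link → L=3 J1=0 J2=1
add link → L=4 J1=0 J2=1
R@1,3 dof=1 J1 → L=4 J1=1 J2=1
P@0,2 dof=1 J1 → L=4 J1=2 J2=1
PS@2,1 dof=2 J2 → L=4 J1=2 J2=2
R@3,2 dof=1 J1 → L=4 J1=3 J2=2
M=3(L−1)−2J1−J2=3·3−2·3−2=1

M = 1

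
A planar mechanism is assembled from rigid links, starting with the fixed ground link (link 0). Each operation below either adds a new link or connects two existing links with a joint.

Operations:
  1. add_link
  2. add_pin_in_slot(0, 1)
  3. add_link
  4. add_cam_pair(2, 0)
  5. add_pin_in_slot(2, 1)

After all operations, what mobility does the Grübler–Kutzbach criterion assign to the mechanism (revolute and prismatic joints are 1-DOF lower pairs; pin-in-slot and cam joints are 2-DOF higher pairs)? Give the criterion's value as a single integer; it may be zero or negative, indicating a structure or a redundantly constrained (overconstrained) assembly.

(L,J1,J2)=(1,0,0); link0 fixed
link1: (2,0,0)
PS 0-1 [J2]: (2,0,1)
link2: (3,0,1)
C 2-0 [J2]: (3,0,2)
PS 2-1 [J2]: (3,0,3)
Grübler: 3·2 − 2·0 − 3 = 3

M = 3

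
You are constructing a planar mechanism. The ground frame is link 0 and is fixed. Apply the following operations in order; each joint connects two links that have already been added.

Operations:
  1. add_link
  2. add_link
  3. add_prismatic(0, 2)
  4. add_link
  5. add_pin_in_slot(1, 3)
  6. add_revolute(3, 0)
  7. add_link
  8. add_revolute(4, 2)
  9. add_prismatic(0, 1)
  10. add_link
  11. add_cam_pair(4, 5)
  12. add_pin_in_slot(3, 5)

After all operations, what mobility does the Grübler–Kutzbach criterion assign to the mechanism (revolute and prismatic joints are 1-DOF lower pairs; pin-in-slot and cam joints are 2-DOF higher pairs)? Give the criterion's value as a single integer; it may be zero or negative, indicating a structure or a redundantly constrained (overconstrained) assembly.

link 0 = ground. State L|J1|J2 = 1|0|0
+link1  2|0|0
+link2  3|0|0
P(0,2) f=1→J1  3|1|0
+link3  4|1|0
PS(1,3) f=2→J2  4|1|1
R(3,0) f=1→J1  4|2|1
+link4  5|2|1
R(4,2) f=1→J1  5|3|1
P(0,1) f=1→J1  5|4|1
+link5  6|4|1
C(4,5) f=2→J2  6|4|2
PS(3,5) f=2→J2  6|4|3
M = 3(6−1)−2·4−3 = 15−8−3 = 4

M = 4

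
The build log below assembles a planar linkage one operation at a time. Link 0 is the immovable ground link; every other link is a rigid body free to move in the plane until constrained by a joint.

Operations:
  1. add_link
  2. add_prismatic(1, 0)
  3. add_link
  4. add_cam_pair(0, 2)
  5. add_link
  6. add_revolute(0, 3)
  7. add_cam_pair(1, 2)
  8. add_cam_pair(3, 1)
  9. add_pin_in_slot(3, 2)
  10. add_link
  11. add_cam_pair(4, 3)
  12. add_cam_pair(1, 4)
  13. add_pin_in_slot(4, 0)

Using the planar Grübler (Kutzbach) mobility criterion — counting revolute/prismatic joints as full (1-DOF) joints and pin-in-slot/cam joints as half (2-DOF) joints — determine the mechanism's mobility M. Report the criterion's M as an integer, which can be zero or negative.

[1;0;0] (link 0 is ground)
L+ [2;0;0]
P(1,0)∈J1 [2;1;0]
L+ [3;1;0]
C(0,2)∈J2 [3;1;1]
L+ [4;1;1]
R(0,3)∈J1 [4;2;1]
C(1,2)∈J2 [4;2;2]
C(3,1)∈J2 [4;2;3]
PS(3,2)∈J2 [4;2;4]
L+ [5;2;4]
C(4,3)∈J2 [5;2;5]
C(1,4)∈J2 [5;2;6]
PS(4,0)∈J2 [5;2;7]
mobility = 12 − 4 − 7 = 1

M = 1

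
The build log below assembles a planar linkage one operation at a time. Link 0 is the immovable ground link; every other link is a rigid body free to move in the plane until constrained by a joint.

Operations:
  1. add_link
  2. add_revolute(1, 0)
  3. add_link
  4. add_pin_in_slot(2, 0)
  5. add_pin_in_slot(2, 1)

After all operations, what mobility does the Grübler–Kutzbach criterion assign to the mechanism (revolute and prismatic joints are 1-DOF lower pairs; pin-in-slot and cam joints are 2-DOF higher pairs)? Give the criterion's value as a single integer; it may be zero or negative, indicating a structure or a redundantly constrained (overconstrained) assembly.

ground; <1,0,0>
#1 <2,0,0>
R:1↔0 J1 <2,1,0>
#2 <3,1,0>
PS:2↔0 J2 <3,1,1>
PS:2↔1 J2 <3,1,2>
3×2 − 2×1 − 1×2 = 2

M = 2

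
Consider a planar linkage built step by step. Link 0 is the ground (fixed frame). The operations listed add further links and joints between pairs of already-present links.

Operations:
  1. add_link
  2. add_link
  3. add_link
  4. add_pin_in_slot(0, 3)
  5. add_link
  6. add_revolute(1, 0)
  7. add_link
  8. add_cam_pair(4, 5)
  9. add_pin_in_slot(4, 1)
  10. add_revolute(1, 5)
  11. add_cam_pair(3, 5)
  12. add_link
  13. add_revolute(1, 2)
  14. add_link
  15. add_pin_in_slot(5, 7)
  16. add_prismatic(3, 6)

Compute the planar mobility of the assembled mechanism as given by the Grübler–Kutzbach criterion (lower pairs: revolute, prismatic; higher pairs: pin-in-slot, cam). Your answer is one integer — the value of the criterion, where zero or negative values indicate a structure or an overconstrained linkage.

M = 8

L=1 J1=0 J2=0
add link → L=2 J1=0 J2=0
add link → L=3 J1=0 J2=0
add link → L=4 J1=0 J2=0
PS@0,3 dof=2 J2 → L=4 J1=0 J2=1
add link → L=5 J1=0 J2=1
R@1,0 dof=1 J1 → L=5 J1=1 J2=1
add link → L=6 J1=1 J2=1
C@4,5 dof=2 J2 → L=6 J1=1 J2=2
PS@4,1 dof=2 J2 → L=6 J1=1 J2=3
R@1,5 dof=1 J1 → L=6 J1=2 J2=3
C@3,5 dof=2 J2 → L=6 J1=2 J2=4
add link → L=7 J1=2 J2=4
R@1,2 dof=1 J1 → L=7 J1=3 J2=4
add link → L=8 J1=3 J2=4
PS@5,7 dof=2 J2 → L=8 J1=3 J2=5
P@3,6 dof=1 J1 → L=8 J1=4 J2=5
M=3(L−1)−2J1−J2=3·7−2·4−5=8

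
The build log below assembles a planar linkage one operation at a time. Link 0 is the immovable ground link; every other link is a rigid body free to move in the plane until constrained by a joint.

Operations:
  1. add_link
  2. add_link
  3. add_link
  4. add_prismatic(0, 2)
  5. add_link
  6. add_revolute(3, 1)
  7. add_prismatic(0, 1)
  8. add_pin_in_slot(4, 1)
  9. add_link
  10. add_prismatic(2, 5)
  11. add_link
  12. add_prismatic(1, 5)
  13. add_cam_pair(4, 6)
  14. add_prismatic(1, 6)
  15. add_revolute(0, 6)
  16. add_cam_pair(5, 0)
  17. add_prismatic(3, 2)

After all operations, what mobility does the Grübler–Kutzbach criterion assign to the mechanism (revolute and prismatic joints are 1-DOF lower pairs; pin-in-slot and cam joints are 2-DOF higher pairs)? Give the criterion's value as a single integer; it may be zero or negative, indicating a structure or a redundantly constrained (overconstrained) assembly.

ground; <1,0,0>
#1 <2,0,0>
#2 <3,0,0>
#3 <4,0,0>
P:0↔2 J1 <4,1,0>
#4 <5,1,0>
R:3↔1 J1 <5,2,0>
P:0↔1 J1 <5,3,0>
PS:4↔1 J2 <5,3,1>
#5 <6,3,1>
P:2↔5 J1 <6,4,1>
#6 <7,4,1>
P:1↔5 J1 <7,5,1>
C:4↔6 J2 <7,5,2>
P:1↔6 J1 <7,6,2>
R:0↔6 J1 <7,7,2>
C:5↔0 J2 <7,7,3>
P:3↔2 J1 <7,8,3>
3×6 − 2×8 − 1×3 = -1

M = -1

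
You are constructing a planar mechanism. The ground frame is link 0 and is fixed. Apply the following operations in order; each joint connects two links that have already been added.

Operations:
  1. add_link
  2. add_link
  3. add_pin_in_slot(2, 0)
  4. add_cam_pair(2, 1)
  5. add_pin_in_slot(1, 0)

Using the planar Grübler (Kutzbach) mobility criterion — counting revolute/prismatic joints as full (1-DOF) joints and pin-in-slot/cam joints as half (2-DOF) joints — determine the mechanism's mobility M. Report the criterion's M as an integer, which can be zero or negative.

M = 3

ground; <1,0,0>
#1 <2,0,0>
#2 <3,0,0>
PS:2↔0 J2 <3,0,1>
C:2↔1 J2 <3,0,2>
PS:1↔0 J2 <3,0,3>
3×2 − 2×0 − 1×3 = 3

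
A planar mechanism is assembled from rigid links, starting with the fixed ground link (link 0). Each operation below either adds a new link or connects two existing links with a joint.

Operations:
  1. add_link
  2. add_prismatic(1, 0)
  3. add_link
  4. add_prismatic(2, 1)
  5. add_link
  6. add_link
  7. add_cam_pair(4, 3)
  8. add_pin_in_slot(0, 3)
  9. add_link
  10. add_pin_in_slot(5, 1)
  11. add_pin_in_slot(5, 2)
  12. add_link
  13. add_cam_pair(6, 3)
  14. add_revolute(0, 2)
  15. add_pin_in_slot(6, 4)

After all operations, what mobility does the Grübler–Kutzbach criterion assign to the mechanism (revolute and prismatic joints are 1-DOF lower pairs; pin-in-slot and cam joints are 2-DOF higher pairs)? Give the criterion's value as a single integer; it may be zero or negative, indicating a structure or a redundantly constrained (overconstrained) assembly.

(L,J1,J2)=(1,0,0); link0 fixed
link1: (2,0,0)
P 1-0 [J1]: (2,1,0)
link2: (3,1,0)
P 2-1 [J1]: (3,2,0)
link3: (4,2,0)
link4: (5,2,0)
C 4-3 [J2]: (5,2,1)
PS 0-3 [J2]: (5,2,2)
link5: (6,2,2)
PS 5-1 [J2]: (6,2,3)
PS 5-2 [J2]: (6,2,4)
link6: (7,2,4)
C 6-3 [J2]: (7,2,5)
R 0-2 [J1]: (7,3,5)
PS 6-4 [J2]: (7,3,6)
Grübler: 3·6 − 2·3 − 6 = 6

M = 6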